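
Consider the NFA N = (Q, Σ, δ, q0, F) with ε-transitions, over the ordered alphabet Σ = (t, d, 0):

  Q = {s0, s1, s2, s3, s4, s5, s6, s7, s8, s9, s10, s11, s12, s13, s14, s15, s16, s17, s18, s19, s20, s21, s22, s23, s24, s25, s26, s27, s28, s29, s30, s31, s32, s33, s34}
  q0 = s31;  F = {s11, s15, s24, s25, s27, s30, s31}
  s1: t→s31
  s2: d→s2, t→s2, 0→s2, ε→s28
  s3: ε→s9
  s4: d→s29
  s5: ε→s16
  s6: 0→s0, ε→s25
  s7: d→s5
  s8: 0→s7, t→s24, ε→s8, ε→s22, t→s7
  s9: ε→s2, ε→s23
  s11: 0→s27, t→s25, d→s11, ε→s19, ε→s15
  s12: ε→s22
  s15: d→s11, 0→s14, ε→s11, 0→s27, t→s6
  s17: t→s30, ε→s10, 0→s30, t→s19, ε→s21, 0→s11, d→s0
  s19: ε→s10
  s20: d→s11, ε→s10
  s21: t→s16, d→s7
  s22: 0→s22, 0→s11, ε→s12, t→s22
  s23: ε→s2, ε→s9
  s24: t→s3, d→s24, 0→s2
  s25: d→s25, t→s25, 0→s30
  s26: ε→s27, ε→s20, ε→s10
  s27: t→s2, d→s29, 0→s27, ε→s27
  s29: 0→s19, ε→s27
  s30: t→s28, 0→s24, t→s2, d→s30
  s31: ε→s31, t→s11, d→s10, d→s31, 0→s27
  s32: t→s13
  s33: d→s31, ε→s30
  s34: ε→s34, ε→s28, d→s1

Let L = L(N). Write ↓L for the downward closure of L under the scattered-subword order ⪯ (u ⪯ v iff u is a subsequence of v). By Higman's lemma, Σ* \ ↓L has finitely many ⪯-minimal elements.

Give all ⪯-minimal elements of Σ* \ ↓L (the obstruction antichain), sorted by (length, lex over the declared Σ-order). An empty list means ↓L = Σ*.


|Q|=35, |F|=7, |δ|=77 (28 ε).
min D↑ (7 st, q0=0, F={4}): 0:t→1,d→0,0→2 1:t→3,d→1,0→2 2:t→4,d→2,0→2 3:t→3,d→3,0→5 4:t→4,d→4,0→4 5:t→4,d→5,0→6 6:t→4,d→6,0→4 [Hopcroft].
'0t': run [18, 13, 5] end={s2,s23,s28,s3,s9} ∉↓L; 2/2 deletions ∈↓L.
'tt000': N↓-sim [18, 17, 10, 8, 6, 2] end={s2,s28} rej; 5/5 deletions ∈↓L.
2 obstructions.

Antichain: [0t, tt000].


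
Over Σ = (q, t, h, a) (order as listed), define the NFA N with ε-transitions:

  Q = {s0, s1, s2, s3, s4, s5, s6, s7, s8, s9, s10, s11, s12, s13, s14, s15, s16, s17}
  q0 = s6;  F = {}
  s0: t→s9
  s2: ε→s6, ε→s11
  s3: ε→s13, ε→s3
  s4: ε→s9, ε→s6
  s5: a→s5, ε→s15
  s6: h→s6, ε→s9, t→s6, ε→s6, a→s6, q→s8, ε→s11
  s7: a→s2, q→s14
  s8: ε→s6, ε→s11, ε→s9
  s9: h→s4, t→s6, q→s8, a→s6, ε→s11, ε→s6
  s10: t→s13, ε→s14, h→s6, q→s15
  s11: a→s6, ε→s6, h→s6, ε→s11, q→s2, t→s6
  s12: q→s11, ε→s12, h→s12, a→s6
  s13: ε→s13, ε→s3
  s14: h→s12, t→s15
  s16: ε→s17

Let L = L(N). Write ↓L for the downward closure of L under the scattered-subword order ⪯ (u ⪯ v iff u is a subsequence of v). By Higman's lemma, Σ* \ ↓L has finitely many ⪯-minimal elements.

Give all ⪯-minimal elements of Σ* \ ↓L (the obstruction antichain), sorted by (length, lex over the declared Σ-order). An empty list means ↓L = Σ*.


A = [ε].

|Q|=18, |F|=0, |δ|=46 (22 ε).
min D↑ (1 st, q0=0, F={0}): 0:q→0,t→0,h→0,a→0.
ε ∈ L(D↑) ⇒ ↓L = ∅.


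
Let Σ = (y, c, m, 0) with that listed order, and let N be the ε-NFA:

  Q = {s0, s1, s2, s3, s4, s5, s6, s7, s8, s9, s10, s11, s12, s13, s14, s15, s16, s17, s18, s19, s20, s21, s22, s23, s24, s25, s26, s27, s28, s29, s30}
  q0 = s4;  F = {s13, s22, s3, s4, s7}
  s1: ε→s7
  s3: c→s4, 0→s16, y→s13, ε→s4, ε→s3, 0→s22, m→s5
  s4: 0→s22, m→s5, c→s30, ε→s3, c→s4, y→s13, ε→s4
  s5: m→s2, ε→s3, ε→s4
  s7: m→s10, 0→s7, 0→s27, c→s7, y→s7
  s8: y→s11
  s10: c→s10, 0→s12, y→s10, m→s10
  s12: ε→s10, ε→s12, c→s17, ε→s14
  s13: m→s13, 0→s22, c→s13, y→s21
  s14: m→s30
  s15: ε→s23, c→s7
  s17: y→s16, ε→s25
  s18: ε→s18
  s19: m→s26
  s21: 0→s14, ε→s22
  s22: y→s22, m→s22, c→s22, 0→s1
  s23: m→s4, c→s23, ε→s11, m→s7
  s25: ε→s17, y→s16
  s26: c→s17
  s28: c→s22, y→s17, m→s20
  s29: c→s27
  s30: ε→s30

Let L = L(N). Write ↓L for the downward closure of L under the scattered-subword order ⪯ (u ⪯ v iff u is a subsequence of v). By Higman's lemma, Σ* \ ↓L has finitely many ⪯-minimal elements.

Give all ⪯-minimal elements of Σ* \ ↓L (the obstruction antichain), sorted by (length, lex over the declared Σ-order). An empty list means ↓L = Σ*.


|Q|=31, |F|=5, |δ|=61 (17 ε).
min D↑ (5 st, q0=0, F={4}): 0:y→1,c→0,m→0,0→2 1:y→2,c→1,m→1,0→2 2:y→2,c→2,m→2,0→3 3:y→3,c→3,m→4,0→3 4:y→4,c→4,m→4,0→4 [Hopcroft].
'00m': |S_i|=[17, 11, 10, 7] end={s10,s12,s14,s16,s17,s25,s30} — reject; 3/3 deletions ∈↓L.
'yy0m': |S_i|=[17, 13, 12, 10, 7] end={s10,s12,s14,s16,s17,s25,s30} — reject; 4/4 deletions ∈↓L.
2 words, ⪯-incomp.

A = [00m, yy0m].


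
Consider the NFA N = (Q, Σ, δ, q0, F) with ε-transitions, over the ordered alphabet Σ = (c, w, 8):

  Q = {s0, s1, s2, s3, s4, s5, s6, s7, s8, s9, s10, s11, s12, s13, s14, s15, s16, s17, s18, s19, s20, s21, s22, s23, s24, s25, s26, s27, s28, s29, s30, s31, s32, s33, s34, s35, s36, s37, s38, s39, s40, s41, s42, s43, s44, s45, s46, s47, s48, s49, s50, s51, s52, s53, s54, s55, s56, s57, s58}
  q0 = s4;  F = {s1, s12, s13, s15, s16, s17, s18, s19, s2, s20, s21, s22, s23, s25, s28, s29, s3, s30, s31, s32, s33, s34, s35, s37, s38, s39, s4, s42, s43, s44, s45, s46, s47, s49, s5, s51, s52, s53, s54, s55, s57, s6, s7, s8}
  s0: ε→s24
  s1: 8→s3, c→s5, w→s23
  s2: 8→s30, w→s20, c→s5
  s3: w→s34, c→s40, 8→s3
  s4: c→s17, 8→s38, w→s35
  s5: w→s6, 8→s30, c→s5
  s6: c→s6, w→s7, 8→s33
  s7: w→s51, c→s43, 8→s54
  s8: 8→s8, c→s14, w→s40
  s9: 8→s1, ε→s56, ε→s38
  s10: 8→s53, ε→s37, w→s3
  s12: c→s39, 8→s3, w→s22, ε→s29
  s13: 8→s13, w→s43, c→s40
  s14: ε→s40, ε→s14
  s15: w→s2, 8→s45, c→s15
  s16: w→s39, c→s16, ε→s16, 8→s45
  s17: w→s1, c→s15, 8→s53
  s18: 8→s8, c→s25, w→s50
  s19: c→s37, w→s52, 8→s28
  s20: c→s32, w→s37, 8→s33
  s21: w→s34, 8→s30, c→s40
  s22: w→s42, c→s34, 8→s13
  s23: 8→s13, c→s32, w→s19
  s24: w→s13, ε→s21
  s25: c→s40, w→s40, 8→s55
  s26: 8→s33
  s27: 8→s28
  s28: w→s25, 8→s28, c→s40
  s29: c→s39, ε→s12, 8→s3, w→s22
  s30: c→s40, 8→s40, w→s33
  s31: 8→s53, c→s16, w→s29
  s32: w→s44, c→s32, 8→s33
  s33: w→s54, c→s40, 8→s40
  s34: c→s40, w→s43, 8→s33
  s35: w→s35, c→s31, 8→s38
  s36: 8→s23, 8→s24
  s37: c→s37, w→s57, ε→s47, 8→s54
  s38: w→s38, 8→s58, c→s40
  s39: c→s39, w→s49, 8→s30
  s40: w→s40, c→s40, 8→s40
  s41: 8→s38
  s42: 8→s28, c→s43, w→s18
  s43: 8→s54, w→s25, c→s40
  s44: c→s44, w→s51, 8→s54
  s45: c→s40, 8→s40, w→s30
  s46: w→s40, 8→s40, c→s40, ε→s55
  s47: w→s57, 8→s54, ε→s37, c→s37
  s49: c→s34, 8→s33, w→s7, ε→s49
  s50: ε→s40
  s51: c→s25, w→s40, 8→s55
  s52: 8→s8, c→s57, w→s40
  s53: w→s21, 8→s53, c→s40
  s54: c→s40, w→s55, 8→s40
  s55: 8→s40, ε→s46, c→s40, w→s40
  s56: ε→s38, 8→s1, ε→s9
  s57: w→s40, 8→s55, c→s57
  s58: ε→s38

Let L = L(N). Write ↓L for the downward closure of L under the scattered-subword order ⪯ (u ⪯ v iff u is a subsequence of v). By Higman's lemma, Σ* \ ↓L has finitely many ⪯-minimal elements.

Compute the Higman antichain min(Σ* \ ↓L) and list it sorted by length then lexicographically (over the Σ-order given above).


min(Σ*\↓L) = [8c, cc88, c8w88, cwwwww, wcwwcc].

|Q|=59, |F|=44, |δ|=164 (19 ε).
min D↑ (42 st, q0=0, F={8}): 0:c→1,w→2,8→3 1:c→4,w→5,8→6 2:c→7,w→2,8→3 3:c→8,w→3,8→3 4:c→4,w→9,8→10 5:c→11,w→12,8→13 6:c→8,w→14,8→6 7:c→15,w→16,8→6 8:c→8,w→8,8→8 9:c→11,w→17,8→18 10:c→8,w→18,8→8 11:c→11,w→19,8→18 12:c→20,w→21,8→22 13:c→8,w→23,8→13 14:c→8,w→23,8→18 15:c→15,w→24,8→10 16:c→24,w→25,8→13 17:c→20,w→26,8→27 18:c→8,w→27,8→8 19:c→19,w→28,8→27 20:c→20,w→29,8→27 21:c→26,w→30,8→31 22:c→8,w→32,8→22 23:c→8,w→32,8→27 24:c→24,w→33,8→18 25:c→23,w→34,8→22 26:c→26,w→35,8→36 27:c→8,w→36,8→8 28:c→32,w→37,8→36 29:c→29,w→37,8→36 30:c→35,w→8,8→38 31:c→8,w→39,8→31 32:c→8,w→39,8→36 33:c→23,w→28,8→27 34:c→32,w→40,8→31 35:c→35,w→8,8→41 36:c→8,w→41,8→8 37:c→39,w→8,8→41 38:c→8,w→8,8→38 39:c→8,w→8,8→41 40:c→39,w→8,8→38 41:c→8,w→8,8→8 (ε-aug+det+¬).
'8c': N↓-sim [48, 19, 2] end={s14,s40} rej; 2/2 deletions ∈↓L.
'cc88': run [48, 44, 26, 7, 1] end={s40} ∉↓L; 4/4 single-dels accept.
'c8w88': N↓-sim [48, 44, 17, 10, 6, 1] end={s40} ∉↓L; 5/5 deletions ∈↓L.
'cwwwww': N↓-sim [48, 44, 38, 29, 20, 11, 2] end={s40,s50} rej; 6/6 single-dels accept.
'wcwwcc': |S_i|=[48, 45, 36, 28, 19, 9, 1] end={s40} ∉↓L; 6/6 del acc.
5 words, ⪯-incomp.


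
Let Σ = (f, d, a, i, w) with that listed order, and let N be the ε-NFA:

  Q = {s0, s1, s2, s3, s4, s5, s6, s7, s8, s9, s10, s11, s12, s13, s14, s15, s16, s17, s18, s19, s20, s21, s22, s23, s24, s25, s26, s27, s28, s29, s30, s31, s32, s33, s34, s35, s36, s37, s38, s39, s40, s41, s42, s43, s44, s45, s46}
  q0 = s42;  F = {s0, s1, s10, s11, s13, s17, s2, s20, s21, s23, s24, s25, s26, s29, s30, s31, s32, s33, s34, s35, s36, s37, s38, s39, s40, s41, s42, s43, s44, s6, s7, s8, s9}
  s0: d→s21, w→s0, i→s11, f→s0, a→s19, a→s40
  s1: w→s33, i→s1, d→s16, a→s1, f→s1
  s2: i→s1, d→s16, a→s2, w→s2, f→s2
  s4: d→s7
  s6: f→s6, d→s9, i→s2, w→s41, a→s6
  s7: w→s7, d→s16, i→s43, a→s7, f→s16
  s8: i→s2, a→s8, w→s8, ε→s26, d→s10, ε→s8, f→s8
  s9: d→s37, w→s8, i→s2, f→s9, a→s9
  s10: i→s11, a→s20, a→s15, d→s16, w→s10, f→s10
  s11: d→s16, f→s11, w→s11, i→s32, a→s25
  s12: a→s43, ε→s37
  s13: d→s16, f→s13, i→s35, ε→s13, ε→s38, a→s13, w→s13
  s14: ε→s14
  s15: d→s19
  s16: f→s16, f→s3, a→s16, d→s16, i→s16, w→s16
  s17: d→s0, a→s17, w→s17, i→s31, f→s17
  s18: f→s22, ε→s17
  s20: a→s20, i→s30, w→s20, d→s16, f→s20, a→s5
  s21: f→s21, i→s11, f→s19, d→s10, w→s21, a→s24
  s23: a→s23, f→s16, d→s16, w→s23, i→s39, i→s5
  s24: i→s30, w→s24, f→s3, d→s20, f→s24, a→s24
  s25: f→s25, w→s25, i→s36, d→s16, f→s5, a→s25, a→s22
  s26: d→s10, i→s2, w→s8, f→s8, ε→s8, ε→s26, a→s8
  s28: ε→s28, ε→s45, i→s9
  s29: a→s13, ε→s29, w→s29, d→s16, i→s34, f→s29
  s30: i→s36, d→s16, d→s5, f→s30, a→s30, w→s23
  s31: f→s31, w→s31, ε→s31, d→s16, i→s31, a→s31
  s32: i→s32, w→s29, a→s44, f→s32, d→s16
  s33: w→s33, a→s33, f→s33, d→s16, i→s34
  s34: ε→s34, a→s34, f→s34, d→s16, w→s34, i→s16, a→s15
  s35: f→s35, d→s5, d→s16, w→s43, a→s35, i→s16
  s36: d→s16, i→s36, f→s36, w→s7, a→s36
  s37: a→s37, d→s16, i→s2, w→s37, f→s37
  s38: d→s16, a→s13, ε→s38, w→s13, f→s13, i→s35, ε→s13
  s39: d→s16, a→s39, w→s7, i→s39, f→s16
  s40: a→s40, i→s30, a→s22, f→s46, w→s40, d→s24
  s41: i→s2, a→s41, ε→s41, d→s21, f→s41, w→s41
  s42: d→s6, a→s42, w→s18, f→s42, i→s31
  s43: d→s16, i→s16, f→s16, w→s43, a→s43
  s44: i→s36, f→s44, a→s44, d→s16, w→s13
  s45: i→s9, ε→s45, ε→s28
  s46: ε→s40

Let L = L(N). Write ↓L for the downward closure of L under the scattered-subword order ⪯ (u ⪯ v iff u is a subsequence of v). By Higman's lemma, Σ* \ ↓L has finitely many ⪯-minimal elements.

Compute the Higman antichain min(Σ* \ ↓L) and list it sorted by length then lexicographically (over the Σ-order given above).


Antichain: [id, dddd, diiwii, wdaiwf].

|Q|=47, |F|=33, |δ|=209 (20 ε).
min D↑ (32 st, q0=0, F={7}): 0:f→0,d→1,a→0,i→2,w→3 1:f→1,d→4,a→1,i→5,w→6 2:f→2,d→7,a→2,i→2,w→2 3:f→3,d→8,a→3,i→2,w→3 4:f→4,d→9,a→4,i→5,w→10 5:f→5,d→7,a→5,i→11,w→5 6:f→6,d→12,a→6,i→5,w→6 7:f→7,d→7,a→7,i→7,w→7 8:f→8,d→12,a→13,i→14,w→8 9:f→9,d→7,a→9,i→5,w→9 10:f→10,d→15,a→10,i→5,w→10 11:f→11,d→7,a→11,i→11,w→16 12:f→12,d→15,a→17,i→14,w→12 13:f→13,d→17,a→13,i→18,w→13 14:f→14,d→7,a→19,i→20,w→14 15:f→15,d→7,a→21,i→14,w→15 16:f→16,d→7,a→16,i→22,w→16 17:f→17,d→21,a→17,i→18,w→17 18:f→18,d→7,a→18,i→23,w→24 19:f→19,d→7,a→19,i→23,w→19 20:f→20,d→7,a→25,i→20,w→26 21:f→21,d→7,a→21,i→18,w→21 22:f→22,d→7,a→22,i→7,w→22 23:f→23,d→7,a→23,i→23,w→27 24:f→7,d→7,a→24,i→28,w→24 25:f→25,d→7,a→25,i→23,w→29 26:f→26,d→7,a→29,i→22,w→26 27:f→7,d→7,a→27,i→30,w→27 28:f→7,d→7,a→28,i→28,w→27 29:f→29,d→7,a→29,i→31,w→29 30:f→7,d→7,a→30,i→7,w→30 31:f→31,d→7,a→31,i→7,w→30.
'id': |S_i|=[41, 25, 4] end={s16,s19,s3,s5} ∉↓L; 2/2 single-dels accept.
'dddd': run [41, 37, 32, 27, 4] end={s16,s19,s3,s5} rej; 4/4 single-dels accept.
'diiwii': run [41, 37, 24, 18, 13, 8, 2] end={s16,s3} — reject; 6/6 deletions ∈↓L.
'wdaiwf': N↓-sim [41, 38, 28, 22, 10, 7, 2] end={s16,s3} ∉↓L; 6/6 del acc.
4 minimals (antichain).


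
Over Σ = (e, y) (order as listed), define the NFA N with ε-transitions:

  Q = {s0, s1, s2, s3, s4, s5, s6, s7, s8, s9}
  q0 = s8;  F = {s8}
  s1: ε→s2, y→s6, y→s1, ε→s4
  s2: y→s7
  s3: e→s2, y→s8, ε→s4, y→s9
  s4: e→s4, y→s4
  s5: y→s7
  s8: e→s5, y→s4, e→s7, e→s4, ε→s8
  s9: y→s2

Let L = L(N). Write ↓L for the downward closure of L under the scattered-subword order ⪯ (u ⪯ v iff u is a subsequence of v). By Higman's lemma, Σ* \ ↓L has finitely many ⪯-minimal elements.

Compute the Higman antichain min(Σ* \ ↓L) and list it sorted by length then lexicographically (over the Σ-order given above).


Antichain: [e, y].

|Q|=10, |F|=1, |δ|=18 (4 ε).
min D↑ (2 st, q0=0, F={1}): 0:e→1,y→1 1:e→1,y→1 [Hopcroft].
'e': |S_i|=[4, 3] end={s4,s5,s7} ∉↓L; 1/1 single-dels accept.
'y': |S_i|=[4, 2] end={s4,s7} — reject; 1/1 single-dels accept.
2 minimals (antichain).


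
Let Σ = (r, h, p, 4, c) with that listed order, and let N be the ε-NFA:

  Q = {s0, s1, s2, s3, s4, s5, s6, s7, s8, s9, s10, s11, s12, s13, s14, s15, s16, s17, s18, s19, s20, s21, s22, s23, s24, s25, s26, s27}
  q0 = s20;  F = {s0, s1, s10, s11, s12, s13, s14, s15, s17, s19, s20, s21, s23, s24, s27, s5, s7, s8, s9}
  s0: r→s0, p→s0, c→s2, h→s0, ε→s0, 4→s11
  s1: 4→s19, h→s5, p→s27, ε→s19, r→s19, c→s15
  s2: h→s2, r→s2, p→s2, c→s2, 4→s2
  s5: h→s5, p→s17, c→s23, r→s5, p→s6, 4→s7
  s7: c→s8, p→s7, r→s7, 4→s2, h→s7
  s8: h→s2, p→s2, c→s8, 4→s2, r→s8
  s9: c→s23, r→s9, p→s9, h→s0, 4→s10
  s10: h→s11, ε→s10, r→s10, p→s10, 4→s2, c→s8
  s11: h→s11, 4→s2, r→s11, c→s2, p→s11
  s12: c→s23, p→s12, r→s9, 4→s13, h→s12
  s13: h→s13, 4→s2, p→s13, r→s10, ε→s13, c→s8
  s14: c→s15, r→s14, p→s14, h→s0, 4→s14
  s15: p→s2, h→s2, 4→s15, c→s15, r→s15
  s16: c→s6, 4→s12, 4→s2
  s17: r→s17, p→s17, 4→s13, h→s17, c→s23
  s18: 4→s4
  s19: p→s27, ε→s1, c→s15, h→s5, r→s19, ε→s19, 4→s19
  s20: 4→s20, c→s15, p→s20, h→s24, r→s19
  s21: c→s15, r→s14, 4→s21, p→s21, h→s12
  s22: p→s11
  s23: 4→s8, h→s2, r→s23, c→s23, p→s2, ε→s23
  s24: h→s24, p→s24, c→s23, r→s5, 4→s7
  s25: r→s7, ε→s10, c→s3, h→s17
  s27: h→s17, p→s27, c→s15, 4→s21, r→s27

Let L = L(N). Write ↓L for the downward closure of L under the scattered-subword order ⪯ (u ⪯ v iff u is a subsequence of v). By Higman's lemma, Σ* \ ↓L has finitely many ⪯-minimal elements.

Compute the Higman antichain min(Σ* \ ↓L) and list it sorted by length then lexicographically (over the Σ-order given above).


A = [ch, cp, h44, rp4rhc].

|Q|=28, |F|=19, |δ|=117 (8 ε).
min D↑ (19 st, q0=0, F={8}): 0:r→1,h→2,p→0,4→0,c→3 1:r→1,h→4,p→5,4→1,c→3 2:r→4,h→2,p→2,4→6,c→7 3:r→3,h→8,p→8,4→3,c→3 4:r→4,h→4,p→9,4→6,c→7 5:r→5,h→9,p→5,4→10,c→3 6:r→6,h→6,p→6,4→8,c→11 7:r→7,h→8,p→8,4→11,c→7 8:r→8,h→8,p→8,4→8,c→8 9:r→9,h→9,p→9,4→12,c→7 10:r→13,h→14,p→10,4→10,c→3 11:r→11,h→8,p→8,4→8,c→11 12:r→15,h→12,p→12,4→8,c→11 13:r→13,h→16,p→13,4→13,c→3 14:r→17,h→14,p→14,4→12,c→7 15:r→15,h→18,p→15,4→8,c→11 16:r→16,h→16,p→16,4→18,c→8 17:r→17,h→16,p→17,4→15,c→7 18:r→18,h→18,p→18,4→8,c→8.
'ch': run [21, 4, 1] end={s2} ∉↓L; 2/2 single-dels accept.
'cp': N↓-sim [21, 4, 1] end={s2} ∉↓L; 2/2 deletions ∈↓L.
'h44': run [21, 14, 6, 1] end={s2} — reject; 3/3 single-dels accept.
'rp4rhc': N↓-sim [21, 19, 16, 12, 9, 3, 1] end={s2} rej; 6/6 single-dels accept.
4 obstructions.


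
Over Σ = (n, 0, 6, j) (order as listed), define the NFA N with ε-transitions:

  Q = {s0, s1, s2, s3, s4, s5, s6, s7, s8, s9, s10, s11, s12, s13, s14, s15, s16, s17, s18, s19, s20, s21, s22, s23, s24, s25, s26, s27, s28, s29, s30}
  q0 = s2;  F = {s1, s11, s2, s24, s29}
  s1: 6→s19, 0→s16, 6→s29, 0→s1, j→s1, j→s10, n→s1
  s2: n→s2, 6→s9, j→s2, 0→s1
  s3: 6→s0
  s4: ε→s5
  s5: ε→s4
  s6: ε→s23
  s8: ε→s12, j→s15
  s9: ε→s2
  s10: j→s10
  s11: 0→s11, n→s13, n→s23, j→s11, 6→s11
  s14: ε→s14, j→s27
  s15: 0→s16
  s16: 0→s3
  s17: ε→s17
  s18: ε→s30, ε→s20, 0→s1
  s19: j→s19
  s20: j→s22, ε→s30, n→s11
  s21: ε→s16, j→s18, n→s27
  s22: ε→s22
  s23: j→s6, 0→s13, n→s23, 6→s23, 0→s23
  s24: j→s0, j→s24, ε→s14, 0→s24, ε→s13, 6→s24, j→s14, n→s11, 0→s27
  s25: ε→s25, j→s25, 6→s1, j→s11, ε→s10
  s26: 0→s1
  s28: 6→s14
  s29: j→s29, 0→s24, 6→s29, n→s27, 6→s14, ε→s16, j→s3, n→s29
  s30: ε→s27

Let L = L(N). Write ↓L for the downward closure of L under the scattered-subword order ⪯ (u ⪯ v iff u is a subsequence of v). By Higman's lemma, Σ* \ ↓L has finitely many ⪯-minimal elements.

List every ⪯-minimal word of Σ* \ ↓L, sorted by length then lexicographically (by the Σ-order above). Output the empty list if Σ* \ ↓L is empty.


|Q|=31, |F|=5, |δ|=70 (18 ε).
min D↑ (6 st, q0=0, F={5}): 0:n→0,0→1,6→0,j→0 1:n→1,0→1,6→2,j→1 2:n→2,0→3,6→2,j→2 3:n→4,0→3,6→3,j→3 4:n→5,0→4,6→4,j→4 5:n→5,0→5,6→5,j→5.
'060nn': run [16, 14, 12, 9, 4, 3] end={s13,s23,s6} ∉↓L; 5/5 del acc.
1 obstructions.

min(Σ*\↓L) = [060nn].


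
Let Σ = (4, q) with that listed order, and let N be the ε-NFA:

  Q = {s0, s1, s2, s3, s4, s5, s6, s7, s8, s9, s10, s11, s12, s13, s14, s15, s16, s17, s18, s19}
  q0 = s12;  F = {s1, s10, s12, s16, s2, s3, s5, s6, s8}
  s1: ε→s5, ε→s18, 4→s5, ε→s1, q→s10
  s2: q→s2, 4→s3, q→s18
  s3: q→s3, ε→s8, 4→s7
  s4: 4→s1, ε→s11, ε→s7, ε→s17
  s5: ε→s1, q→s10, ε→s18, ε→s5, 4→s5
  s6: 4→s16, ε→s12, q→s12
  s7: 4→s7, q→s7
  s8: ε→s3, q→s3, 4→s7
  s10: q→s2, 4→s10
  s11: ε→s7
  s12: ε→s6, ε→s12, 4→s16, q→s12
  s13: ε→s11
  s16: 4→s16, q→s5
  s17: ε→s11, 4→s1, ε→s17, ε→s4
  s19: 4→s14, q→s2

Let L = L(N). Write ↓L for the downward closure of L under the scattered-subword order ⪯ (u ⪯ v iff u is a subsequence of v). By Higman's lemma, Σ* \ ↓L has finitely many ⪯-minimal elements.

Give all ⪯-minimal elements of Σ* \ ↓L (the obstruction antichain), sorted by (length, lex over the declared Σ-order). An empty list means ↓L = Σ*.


Antichain: [4qqq44].

|Q|=20, |F|=9, |δ|=44 (19 ε).
min D↑ (7 st, q0=0, F={6}): 0:4→1,q→0 1:4→1,q→2 2:4→2,q→3 3:4→3,q→4 4:4→5,q→4 5:4→6,q→5 6:4→6,q→6 [Hopcroft].
'4qqq44': |S_i|=[11, 9, 8, 6, 5, 3, 1] end={s7} — reject; 6/6 deletions ∈↓L.
1 minimals (antichain).


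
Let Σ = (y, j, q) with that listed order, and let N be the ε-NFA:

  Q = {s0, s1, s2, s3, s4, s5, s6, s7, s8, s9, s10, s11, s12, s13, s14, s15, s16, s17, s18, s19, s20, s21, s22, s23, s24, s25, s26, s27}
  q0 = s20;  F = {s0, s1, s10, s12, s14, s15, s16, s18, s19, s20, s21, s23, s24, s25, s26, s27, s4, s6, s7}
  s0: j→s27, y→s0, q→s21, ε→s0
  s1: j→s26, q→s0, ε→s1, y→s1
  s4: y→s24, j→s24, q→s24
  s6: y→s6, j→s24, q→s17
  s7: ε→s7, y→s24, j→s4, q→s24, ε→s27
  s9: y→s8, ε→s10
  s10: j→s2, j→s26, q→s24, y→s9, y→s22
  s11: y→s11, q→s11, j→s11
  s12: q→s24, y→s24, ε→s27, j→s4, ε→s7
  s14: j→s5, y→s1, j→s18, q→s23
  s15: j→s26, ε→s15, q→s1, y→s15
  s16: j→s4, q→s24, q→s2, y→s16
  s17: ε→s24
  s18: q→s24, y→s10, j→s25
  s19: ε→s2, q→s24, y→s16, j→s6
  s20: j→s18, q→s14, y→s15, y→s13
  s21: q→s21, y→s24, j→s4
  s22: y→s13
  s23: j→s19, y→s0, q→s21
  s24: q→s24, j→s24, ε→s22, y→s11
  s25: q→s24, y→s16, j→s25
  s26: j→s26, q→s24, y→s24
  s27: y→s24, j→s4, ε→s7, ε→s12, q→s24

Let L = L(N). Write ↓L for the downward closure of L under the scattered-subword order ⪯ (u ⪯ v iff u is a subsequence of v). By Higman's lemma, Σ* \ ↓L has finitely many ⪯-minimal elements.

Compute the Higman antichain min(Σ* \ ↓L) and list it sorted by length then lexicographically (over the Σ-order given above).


|Q|=28, |F|=19, |δ|=80 (13 ε).
min D↑ (18 st, q0=0, F={12}): 0:y→1,j→2,q→3 1:y→1,j→4,q→5 2:y→6,j→7,q→8 3:y→5,j→2,q→9 4:y→8,j→4,q→8 5:y→5,j→4,q→10 6:y→6,j→4,q→8 7:y→11,j→7,q→8 8:y→12,j→8,q→8 9:y→10,j→13,q→14 10:y→10,j→15,q→14 11:y→11,j→16,q→8 12:y→12,j→12,q→12 13:y→11,j→17,q→8 14:y→8,j→16,q→14 15:y→8,j→16,q→8 16:y→8,j→8,q→8 17:y→17,j→8,q→8 [Hopcroft].
'jqy': run [27, 20, 6, 2] end={s11,s13} rej; 3/3 del acc.
'yjyy': run [27, 20, 10, 4, 2] end={s11,s13} ∉↓L; 4/4 single-dels accept.
'qqqyy': run [27, 25, 16, 8, 4, 2] end={s11,s13} rej; 5/5 single-dels accept.
'jjyjjy': N↓-sim [27, 20, 11, 9, 5, 4, 2] end={s11,s13} ∉↓L; 6/6 deletions ∈↓L.
'qqjjjy': |S_i|=[27, 25, 16, 13, 7, 4, 2] end={s11,s13} — reject; 6/6 single-dels accept.
'qqqjjy': N↓-sim [27, 25, 16, 8, 5, 4, 2] end={s11,s13} ∉↓L; 6/6 del acc.
6 minimals (antichain).

min(Σ*\↓L) = [jqy, yjyy, qqqyy, jjyjjy, qqjjjy, qqqjjy].


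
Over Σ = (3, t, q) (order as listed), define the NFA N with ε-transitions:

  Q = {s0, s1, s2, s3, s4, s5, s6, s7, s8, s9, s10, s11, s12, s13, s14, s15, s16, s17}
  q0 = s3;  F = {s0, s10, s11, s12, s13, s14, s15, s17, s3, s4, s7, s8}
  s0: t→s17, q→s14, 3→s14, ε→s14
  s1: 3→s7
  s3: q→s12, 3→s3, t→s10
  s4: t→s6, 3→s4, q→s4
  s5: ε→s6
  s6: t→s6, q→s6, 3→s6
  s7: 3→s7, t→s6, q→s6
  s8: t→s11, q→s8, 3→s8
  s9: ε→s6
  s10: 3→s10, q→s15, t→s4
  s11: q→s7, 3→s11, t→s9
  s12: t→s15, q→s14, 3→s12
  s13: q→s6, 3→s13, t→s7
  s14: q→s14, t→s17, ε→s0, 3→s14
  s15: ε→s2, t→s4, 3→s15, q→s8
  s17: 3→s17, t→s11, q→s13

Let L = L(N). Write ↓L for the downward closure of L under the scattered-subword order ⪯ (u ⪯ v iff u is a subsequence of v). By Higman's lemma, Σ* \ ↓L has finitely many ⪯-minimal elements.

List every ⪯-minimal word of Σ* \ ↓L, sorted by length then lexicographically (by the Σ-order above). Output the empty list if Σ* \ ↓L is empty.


min(Σ*\↓L) = [ttt, qqtqq].

|Q|=18, |F|=12, |δ|=45 (5 ε).
min D↑ (12 st, q0=0, F={6}): 0:3→0,t→1,q→2 1:3→1,t→3,q→4 2:3→2,t→4,q→5 3:3→3,t→6,q→3 4:3→4,t→3,q→7 5:3→5,t→8,q→5 6:3→6,t→6,q→6 7:3→7,t→9,q→7 8:3→8,t→9,q→10 9:3→9,t→6,q→11 10:3→10,t→11,q→6 11:3→11,t→6,q→6.
'ttt': run [15, 11, 5, 2] end={s6,s9} — reject; 3/3 single-dels accept.
'qqtqq': |S_i|=[15, 13, 10, 6, 3, 1] end={s6} ∉↓L; 5/5 single-dels accept.
2 minimals (antichain).


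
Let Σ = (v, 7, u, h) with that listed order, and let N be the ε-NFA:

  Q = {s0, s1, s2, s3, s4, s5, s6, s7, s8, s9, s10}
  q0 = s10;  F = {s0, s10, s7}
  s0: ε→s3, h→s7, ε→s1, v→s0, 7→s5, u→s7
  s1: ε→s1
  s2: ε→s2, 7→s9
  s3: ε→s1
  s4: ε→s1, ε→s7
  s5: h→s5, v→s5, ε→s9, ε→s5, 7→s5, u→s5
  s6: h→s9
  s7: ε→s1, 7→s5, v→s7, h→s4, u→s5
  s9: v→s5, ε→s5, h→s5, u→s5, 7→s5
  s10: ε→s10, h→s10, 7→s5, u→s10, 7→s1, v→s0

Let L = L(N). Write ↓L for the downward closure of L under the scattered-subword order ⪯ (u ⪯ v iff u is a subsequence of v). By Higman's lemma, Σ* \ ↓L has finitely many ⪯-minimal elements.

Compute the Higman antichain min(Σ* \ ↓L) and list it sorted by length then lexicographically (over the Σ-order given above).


Antichain: [7, vuu, vhu].

|Q|=11, |F|=3, |δ|=35 (12 ε).
min D↑ (4 st, q0=0, F={2}): 0:v→1,7→2,u→0,h→0 1:v→1,7→2,u→3,h→3 2:v→2,7→2,u→2,h→2 3:v→3,7→2,u→2,h→3 [Hopcroft].
'7': |S_i|=[8, 3] end={s1,s5,s9} — reject; 1/1 deletions ∈↓L.
'vuu': |S_i|=[8, 7, 5, 2] end={s5,s9} — reject; 3/3 single-dels accept.
'vhu': run [8, 7, 5, 2] end={s5,s9} ∉↓L; 3/3 del acc.
3 minimals (antichain).


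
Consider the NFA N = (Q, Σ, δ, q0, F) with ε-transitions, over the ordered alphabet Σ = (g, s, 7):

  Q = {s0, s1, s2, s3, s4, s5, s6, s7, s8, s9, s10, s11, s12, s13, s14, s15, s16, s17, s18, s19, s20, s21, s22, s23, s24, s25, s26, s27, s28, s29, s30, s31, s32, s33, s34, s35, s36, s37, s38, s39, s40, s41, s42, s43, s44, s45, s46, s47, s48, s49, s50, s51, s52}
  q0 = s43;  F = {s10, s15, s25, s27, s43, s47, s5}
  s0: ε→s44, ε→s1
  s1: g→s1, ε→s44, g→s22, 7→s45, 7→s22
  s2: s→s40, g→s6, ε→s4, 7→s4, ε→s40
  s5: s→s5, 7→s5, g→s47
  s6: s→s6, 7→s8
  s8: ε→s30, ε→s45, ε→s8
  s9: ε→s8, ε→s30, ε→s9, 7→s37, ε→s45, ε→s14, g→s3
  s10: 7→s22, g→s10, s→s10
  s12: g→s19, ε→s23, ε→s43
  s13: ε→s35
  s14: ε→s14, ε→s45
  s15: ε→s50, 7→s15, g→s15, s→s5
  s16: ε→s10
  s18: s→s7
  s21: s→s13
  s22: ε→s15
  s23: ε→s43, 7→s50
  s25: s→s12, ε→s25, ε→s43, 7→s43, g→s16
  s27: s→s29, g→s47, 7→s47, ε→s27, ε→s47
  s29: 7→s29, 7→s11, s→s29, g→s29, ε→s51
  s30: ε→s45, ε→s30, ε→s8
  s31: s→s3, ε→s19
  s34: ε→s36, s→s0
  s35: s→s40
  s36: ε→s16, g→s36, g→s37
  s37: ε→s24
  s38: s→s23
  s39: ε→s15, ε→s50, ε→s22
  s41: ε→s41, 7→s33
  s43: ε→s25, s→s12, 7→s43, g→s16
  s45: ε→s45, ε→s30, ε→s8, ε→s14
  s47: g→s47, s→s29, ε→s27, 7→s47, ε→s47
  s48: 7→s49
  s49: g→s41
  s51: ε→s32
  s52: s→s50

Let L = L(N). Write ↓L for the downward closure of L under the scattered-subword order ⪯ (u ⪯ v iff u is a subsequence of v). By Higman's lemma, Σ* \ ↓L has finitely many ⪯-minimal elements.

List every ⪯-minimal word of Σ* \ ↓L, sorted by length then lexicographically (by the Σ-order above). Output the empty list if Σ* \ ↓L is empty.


min(Σ*\↓L) = [g7sgs].

|Q|=53, |F|=7, |δ|=96 (46 ε).
min D↑ (6 st, q0=0, F={5}): 0:g→1,s→0,7→0 1:g→1,s→1,7→2 2:g→2,s→3,7→2 3:g→4,s→3,7→3 4:g→4,s→5,7→4 5:g→5,s→5,7→5.
'g7sgs': run [17, 13, 10, 7, 6, 4] end={s11,s29,s32,s51} rej; 5/5 del acc.
1 minimals (antichain).


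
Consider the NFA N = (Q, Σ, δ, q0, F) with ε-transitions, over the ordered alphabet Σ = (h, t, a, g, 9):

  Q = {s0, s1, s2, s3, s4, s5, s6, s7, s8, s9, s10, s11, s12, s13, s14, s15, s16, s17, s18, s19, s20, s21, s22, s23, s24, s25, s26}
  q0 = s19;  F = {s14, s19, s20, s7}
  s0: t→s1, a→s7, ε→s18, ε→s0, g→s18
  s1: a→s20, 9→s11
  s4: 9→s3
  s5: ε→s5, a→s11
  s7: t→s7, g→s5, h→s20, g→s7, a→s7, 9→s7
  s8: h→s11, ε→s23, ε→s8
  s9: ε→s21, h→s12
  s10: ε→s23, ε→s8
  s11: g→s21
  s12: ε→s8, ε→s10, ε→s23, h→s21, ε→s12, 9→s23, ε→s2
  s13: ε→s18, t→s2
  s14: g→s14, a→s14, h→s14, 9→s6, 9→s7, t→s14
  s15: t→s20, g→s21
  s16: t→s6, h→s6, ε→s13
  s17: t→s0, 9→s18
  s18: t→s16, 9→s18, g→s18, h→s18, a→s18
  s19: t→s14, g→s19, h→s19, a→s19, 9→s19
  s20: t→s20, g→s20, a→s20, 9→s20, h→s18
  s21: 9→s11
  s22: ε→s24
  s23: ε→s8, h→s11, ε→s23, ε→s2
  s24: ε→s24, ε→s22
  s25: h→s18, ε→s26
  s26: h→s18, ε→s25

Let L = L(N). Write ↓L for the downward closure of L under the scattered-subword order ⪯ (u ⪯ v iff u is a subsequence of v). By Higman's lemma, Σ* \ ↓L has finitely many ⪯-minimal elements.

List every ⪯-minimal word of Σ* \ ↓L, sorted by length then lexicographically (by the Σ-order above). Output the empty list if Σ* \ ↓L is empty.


min(Σ*\↓L) = [t9hh].

|Q|=27, |F|=4, |δ|=73 (23 ε).
min D↑ (5 st, q0=0, F={4}): 0:h→0,t→1,a→0,g→0,9→0 1:h→1,t→1,a→1,g→1,9→2 2:h→3,t→2,a→2,g→2,9→2 3:h→4,t→3,a→3,g→3,9→3 4:h→4,t→4,a→4,g→4,9→4.
't9hh': run [12, 11, 10, 6, 5] end={s13,s16,s18,s2,s6} — reject; 4/4 single-dels accept.
1 obstructions.


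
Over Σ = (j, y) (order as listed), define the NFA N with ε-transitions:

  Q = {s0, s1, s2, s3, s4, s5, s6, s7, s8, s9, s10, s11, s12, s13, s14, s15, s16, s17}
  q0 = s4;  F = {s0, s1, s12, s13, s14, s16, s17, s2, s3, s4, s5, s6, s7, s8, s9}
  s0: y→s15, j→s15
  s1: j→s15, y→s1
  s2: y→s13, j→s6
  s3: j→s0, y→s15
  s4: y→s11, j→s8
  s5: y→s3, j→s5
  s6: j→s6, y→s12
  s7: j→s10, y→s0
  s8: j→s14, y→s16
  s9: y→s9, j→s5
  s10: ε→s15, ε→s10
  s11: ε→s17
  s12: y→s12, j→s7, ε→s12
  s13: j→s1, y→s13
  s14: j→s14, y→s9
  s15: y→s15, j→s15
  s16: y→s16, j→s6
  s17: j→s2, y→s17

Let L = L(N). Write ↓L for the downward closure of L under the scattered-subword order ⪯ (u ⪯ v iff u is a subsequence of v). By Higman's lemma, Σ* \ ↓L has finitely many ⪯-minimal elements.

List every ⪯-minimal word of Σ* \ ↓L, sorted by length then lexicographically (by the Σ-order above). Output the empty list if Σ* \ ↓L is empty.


A = [yjyjj, jjyjyy].

|Q|=18, |F|=15, |δ|=36 (4 ε).
min D↑ (16 st, q0=0, F={14}): 0:j→1,y→2 1:j→3,y→4 2:j→5,y→2 3:j→3,y→6 4:j→7,y→4 5:j→7,y→8 6:j→9,y→6 7:j→7,y→10 8:j→11,y→8 9:j→9,y→12 10:j→13,y→10 11:j→14,y→11 12:j→15,y→14 13:j→14,y→15 14:j→14,y→14 15:j→14,y→14 (ε-aug+det+¬).
'yjyjj': |S_i|=[18, 15, 11, 8, 5, 2] end={s10,s15} ∉↓L; 5/5 deletions ∈↓L.
'jjyjyy': run [18, 15, 11, 9, 6, 3, 1] end={s15} rej; 6/6 single-dels accept.
2 minimals (antichain).


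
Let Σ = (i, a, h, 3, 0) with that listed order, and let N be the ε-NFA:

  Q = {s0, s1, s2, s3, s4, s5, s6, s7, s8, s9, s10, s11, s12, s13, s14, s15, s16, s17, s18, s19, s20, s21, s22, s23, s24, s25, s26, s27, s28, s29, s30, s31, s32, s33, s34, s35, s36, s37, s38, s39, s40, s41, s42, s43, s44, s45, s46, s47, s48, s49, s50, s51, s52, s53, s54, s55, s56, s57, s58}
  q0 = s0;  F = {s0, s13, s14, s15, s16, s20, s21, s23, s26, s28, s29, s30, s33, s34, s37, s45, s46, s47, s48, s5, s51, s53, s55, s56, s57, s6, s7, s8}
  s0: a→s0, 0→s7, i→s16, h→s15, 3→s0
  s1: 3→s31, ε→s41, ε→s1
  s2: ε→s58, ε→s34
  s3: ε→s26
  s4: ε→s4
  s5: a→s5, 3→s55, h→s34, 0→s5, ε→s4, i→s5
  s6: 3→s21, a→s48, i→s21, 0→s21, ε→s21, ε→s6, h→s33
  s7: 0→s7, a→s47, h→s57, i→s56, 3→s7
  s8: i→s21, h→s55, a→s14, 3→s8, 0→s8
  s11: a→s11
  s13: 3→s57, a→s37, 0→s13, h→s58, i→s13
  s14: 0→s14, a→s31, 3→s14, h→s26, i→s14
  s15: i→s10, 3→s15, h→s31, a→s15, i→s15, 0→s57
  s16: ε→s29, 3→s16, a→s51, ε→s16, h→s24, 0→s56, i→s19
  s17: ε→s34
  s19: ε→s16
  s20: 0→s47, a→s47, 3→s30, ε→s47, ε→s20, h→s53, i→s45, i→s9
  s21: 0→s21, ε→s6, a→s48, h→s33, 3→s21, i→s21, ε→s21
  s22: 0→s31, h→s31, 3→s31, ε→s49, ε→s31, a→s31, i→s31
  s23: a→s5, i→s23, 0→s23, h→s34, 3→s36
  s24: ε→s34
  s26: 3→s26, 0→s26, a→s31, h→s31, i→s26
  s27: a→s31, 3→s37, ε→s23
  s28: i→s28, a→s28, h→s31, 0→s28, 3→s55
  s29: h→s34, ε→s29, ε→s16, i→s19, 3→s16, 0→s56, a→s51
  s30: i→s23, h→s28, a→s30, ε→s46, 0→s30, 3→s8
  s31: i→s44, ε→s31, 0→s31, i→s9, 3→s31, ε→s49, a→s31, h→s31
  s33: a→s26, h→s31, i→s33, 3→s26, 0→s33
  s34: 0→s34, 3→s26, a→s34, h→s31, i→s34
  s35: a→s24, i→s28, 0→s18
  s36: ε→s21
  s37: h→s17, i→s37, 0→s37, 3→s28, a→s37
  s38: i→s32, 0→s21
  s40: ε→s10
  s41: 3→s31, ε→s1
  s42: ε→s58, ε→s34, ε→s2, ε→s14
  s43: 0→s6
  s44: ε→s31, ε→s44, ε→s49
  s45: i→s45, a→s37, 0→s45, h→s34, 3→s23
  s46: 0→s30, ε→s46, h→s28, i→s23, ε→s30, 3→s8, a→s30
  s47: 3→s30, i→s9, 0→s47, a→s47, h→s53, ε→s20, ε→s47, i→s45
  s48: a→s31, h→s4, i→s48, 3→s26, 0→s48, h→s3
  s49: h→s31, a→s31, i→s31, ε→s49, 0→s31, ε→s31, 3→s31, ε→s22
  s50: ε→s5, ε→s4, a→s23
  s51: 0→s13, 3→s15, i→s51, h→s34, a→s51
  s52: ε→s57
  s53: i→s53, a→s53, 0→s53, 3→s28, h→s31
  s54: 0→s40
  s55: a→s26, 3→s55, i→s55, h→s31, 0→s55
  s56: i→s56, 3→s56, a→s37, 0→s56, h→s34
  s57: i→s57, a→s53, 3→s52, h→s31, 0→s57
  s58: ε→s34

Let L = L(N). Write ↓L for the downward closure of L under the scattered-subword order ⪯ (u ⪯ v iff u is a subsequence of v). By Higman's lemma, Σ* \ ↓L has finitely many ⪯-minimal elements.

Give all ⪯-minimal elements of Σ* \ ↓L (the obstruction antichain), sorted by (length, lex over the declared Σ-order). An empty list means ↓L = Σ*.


|Q|=59, |F|=28, |δ|=220 (47 ε).
min D↑ (25 st, q0=0, F={7}): 0:i→1,a→0,h→2,3→0,0→3 1:i→1,a→4,h→5,3→1,0→6 2:i→2,a→2,h→7,3→2,0→8 3:i→6,a→9,h→8,3→3,0→3 4:i→4,a→4,h→5,3→2,0→10 5:i→5,a→5,h→7,3→11,0→5 6:i→6,a→12,h→5,3→6,0→6 7:i→7,a→7,h→7,3→7,0→7 8:i→8,a→13,h→7,3→8,0→8 9:i→14,a→9,h→13,3→15,0→9 10:i→10,a→12,h→5,3→8,0→10 11:i→11,a→7,h→7,3→11,0→11 12:i→12,a→12,h→5,3→16,0→12 13:i→13,a→13,h→7,3→16,0→13 14:i→14,a→12,h→5,3→17,0→14 15:i→17,a→15,h→16,3→18,0→15 16:i→16,a→16,h→7,3→19,0→16 17:i→17,a→20,h→5,3→21,0→17 18:i→21,a→22,h→19,3→18,0→18 19:i→19,a→11,h→7,3→19,0→19 20:i→20,a→20,h→5,3→19,0→20 21:i→21,a→23,h→24,3→21,0→21 22:i→22,a→7,h→11,3→22,0→22 23:i→23,a→7,h→11,3→11,0→23 24:i→24,a→11,h→7,3→11,0→24 (ε-aug+det+¬).
'hh': run [42, 20, 5] end={s22,s31,s44,s49,s9} — reject; 2/2 deletions ∈↓L.
'ia3h': |S_i|=[42, 35, 23, 13, 5] end={s22,s31,s44,s49,s9} — reject; 4/4 single-dels accept.
'ih3a': run [42, 35, 13, 6, 5] end={s22,s31,s44,s49,s9} ∉↓L; 4/4 deletions ∈↓L.
'0a33aa': |S_i|=[42, 34, 28, 22, 16, 10, 5] end={s22,s31,s44,s49,s9} — reject; 6/6 deletions ∈↓L.
4 words, ⪯-incomp.

A = [hh, ia3h, ih3a, 0a33aa].


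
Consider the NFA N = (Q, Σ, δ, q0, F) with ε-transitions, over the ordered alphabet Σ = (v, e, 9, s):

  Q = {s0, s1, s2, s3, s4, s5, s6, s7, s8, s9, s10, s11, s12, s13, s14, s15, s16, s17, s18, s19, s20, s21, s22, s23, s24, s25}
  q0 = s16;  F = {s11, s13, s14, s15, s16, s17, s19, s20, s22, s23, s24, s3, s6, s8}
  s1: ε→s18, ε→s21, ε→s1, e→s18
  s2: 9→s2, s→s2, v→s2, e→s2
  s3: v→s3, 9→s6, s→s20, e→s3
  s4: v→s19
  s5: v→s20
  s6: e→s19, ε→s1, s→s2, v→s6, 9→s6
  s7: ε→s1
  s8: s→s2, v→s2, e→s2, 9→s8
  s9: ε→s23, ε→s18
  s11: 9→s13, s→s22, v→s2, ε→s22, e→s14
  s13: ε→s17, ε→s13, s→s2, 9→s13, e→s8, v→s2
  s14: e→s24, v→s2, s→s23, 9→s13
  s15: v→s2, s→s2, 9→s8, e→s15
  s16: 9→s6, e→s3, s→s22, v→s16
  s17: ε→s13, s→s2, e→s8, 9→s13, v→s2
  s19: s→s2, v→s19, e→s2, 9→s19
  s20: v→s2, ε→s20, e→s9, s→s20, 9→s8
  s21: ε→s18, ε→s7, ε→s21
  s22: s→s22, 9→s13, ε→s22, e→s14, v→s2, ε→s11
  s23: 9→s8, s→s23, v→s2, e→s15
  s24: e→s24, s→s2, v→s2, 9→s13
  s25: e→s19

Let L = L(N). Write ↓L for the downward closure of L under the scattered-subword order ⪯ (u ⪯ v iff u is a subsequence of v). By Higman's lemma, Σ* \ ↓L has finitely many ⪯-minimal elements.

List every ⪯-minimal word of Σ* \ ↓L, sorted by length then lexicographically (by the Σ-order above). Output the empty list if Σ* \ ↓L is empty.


min(Σ*\↓L) = [9s, sv, 9ee, es9e, sees].

|Q|=26, |F|=14, |δ|=81 (17 ε).
min D↑ (13 st, q0=0, F={6}): 0:v→0,e→1,9→2,s→3 1:v→1,e→1,9→2,s→4 2:v→2,e→5,9→2,s→6 3:v→6,e→7,9→8,s→3 4:v→6,e→9,9→10,s→4 5:v→5,e→6,9→5,s→6 6:v→6,e→6,9→6,s→6 7:v→6,e→11,9→8,s→9 8:v→6,e→10,9→8,s→6 9:v→6,e→12,9→10,s→9 10:v→6,e→6,9→10,s→6 11:v→6,e→11,9→8,s→6 12:v→6,e→12,9→10,s→6.
'9s': |S_i|=[20, 10, 1] end={s2} — reject; 2/2 single-dels accept.
'sv': |S_i|=[20, 13, 1] end={s2} rej; 2/2 single-dels accept.
'9ee': |S_i|=[20, 10, 4, 1] end={s2} ∉↓L; 3/3 del acc.
'es9e': run [20, 17, 7, 2, 1] end={s2} rej; 4/4 deletions ∈↓L.
'sees': |S_i|=[20, 13, 10, 6, 1] end={s2} — reject; 4/4 single-dels accept.
5 minimals (antichain).


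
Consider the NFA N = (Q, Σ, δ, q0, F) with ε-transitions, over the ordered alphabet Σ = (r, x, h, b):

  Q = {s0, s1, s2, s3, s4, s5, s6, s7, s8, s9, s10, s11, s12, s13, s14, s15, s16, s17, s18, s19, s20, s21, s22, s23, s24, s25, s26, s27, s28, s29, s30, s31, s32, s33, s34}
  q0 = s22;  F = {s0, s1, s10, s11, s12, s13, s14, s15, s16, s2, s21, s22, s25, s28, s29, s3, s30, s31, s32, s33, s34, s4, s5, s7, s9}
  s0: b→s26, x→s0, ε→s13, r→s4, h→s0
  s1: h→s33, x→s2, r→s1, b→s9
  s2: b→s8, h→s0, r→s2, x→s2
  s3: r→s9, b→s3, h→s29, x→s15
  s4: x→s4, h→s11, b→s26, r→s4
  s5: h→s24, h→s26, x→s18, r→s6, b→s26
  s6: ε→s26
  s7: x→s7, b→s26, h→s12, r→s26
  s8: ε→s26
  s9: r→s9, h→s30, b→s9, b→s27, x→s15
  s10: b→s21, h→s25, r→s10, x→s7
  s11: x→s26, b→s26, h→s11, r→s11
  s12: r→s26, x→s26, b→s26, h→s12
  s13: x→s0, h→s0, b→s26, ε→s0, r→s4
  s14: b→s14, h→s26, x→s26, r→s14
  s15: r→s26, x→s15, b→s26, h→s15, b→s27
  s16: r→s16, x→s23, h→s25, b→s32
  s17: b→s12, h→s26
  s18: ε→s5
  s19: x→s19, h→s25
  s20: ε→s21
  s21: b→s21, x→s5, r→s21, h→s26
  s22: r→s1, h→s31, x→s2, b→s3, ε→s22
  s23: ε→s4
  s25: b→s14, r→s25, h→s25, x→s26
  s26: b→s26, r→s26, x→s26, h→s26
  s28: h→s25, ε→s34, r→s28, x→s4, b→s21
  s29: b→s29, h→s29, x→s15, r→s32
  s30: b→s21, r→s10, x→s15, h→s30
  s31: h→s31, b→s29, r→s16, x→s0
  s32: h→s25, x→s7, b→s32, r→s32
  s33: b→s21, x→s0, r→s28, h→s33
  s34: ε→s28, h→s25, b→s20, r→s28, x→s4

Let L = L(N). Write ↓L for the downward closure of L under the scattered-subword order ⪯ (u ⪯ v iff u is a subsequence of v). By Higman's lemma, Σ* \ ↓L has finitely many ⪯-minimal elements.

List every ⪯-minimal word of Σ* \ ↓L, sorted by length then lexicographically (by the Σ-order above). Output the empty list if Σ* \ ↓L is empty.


|Q|=35, |F|=25, |δ|=121 (10 ε).
min D↑ (24 st, q0=0, F={8}): 0:r→1,x→2,h→3,b→4 1:r→1,x→2,h→5,b→6 2:r→2,x→2,h→7,b→8 3:r→9,x→7,h→3,b→10 4:r→6,x→11,h→10,b→4 5:r→12,x→7,h→5,b→13 6:r→6,x→11,h→14,b→6 7:r→15,x→7,h→7,b→8 8:r→8,x→8,h→8,b→8 9:r→9,x→15,h→16,b→17 10:r→17,x→11,h→10,b→10 11:r→8,x→11,h→11,b→8 12:r→12,x→15,h→16,b→13 13:r→13,x→18,h→8,b→13 14:r→19,x→11,h→14,b→13 15:r→15,x→15,h→20,b→8 16:r→16,x→8,h→16,b→21 17:r→17,x→22,h→16,b→17 18:r→8,x→18,h→8,b→8 19:r→19,x→22,h→16,b→13 20:r→20,x→8,h→20,b→8 21:r→21,x→8,h→8,b→21 22:r→8,x→22,h→23,b→8 23:r→8,x→8,h→23,b→8.
'xb': |S_i|=[33, 16, 3] end={s26,s27,s8} rej; 2/2 del acc.
'bxr': N↓-sim [33, 20, 9, 2] end={s26,s6} rej; 3/3 del acc.
'rhbh': |S_i|=[33, 29, 22, 9, 2] end={s24,s26} — reject; 4/4 del acc.
'hrhx': N↓-sim [33, 27, 19, 6, 1] end={s26} ∉↓L; 4/4 deletions ∈↓L.
4 words, ⪯-incomp.

min(Σ*\↓L) = [xb, bxr, rhbh, hrhx].
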